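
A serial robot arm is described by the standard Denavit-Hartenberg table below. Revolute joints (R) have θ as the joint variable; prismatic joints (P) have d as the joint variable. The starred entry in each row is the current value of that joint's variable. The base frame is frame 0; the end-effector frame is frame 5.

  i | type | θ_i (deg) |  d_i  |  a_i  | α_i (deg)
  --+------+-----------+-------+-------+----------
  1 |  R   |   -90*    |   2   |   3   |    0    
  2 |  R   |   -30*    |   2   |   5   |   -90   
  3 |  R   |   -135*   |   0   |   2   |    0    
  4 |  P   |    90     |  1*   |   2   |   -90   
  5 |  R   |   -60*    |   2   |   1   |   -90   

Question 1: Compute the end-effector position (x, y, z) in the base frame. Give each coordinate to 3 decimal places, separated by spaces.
-1.768 -9.794 5.768

after link 1: o_1 = (0.0000, -3.0000, 2.0000)
after link 2: o_2 = (-2.5000, -7.3301, 4.0000)
after link 3: o_3 = (-1.7929, -6.1054, 5.4142)
after link 4: o_4 = (-1.6340, -7.8301, 6.8284)
after link 5: o_5 = (-1.7679, -9.7941, 5.7678)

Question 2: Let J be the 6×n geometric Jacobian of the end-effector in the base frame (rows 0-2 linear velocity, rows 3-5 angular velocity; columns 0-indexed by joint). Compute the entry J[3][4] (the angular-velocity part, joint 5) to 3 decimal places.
axis z_4 = (-0.3536,-0.6124,-0.7071); lever o_n−o_4 = (-0.1339,-1.9639,-1.0607)
cross product → J_v[:, 4] = (-0.7392,-0.2803,0.6124)
J_ω[:, 4] = z_4
entry J[3][4] = -0.3536

-0.354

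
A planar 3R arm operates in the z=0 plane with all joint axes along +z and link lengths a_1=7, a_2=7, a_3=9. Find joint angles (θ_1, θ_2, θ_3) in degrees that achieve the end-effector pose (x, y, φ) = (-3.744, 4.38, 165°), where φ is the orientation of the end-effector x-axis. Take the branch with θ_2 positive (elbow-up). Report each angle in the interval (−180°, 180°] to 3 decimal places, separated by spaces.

wrist centre = target − a_3·(cos φ, sin φ) = (4.9493, 2.0506)
cos θ_2 = (28.7010−7²−7²)/(2·7·7) = -0.7071; θ_2 = 135.0021° (elbow-up)
β = atan2(2.0506,4.9493) = 22.5054°; ψ = atan2(4.9496,2.0501) = 67.5011°
θ_1 = β − ψ = -44.9956°
θ_3 = φ − θ_1 − θ_2 = 74.9935° (wrapped to (-180°,180°])

-44.996 135.002 74.994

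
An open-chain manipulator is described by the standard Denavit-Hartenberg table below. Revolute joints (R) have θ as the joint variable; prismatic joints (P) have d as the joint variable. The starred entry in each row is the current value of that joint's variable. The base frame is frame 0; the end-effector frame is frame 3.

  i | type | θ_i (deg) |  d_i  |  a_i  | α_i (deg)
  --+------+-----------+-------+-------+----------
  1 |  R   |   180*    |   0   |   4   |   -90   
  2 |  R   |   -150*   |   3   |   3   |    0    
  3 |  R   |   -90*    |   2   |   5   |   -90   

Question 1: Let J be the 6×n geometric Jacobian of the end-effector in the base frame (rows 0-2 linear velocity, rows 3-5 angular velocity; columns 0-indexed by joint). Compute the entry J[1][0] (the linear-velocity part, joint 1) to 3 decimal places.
1.098

axis z_0 = ẑ; lever o_n−o_0 = (1.0981,-5.0000,-2.8301)
cross product → J_v[:, 0] = (5.0000,1.0981,-0.0000)
J_ω[:, 0] = z_0
entry J[1][0] = 1.0981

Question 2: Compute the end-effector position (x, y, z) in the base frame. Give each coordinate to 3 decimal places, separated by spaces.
after link 1: o_1 = (-4.0000, 0.0000, 0.0000)
after link 2: o_2 = (-1.4019, -3.0000, 1.5000)
after link 3: o_3 = (1.0981, -5.0000, -2.8301)

1.098 -5.000 -2.830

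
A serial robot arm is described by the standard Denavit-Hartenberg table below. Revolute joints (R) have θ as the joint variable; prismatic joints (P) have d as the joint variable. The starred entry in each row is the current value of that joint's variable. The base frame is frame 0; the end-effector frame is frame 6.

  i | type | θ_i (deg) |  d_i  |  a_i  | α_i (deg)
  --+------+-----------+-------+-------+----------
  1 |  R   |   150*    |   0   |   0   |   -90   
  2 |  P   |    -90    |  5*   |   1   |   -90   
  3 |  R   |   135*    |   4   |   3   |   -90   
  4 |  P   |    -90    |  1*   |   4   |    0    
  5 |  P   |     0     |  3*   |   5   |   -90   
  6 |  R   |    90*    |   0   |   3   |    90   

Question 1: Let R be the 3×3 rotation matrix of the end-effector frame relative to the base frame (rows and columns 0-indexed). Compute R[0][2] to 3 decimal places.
End-effector z-axis (col 2 of R) = (-0.8660,0.5000,-0.0000)
R[0][2] = -0.8660

-0.866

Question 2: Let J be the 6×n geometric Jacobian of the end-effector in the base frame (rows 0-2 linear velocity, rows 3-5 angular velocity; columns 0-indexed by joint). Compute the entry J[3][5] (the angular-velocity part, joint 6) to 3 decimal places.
0.354

axis z_5 = (0.3536,0.6124,-0.7071); lever o_n−o_5 = (1.0607,1.8371,2.1213)
cross product → J_v[:, 5] = (2.5981,-1.5000,0.0000)
J_ω[:, 5] = z_5
entry J[3][5] = 0.3536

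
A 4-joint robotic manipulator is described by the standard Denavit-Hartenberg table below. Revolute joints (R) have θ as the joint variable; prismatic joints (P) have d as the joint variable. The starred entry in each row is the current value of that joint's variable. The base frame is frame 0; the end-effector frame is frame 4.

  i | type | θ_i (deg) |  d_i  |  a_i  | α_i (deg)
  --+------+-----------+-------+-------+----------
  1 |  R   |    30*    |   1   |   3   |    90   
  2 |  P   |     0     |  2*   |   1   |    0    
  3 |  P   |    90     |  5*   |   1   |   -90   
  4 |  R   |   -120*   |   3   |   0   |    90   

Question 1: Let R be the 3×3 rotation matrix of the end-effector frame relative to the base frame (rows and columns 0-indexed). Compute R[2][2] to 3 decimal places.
-0.866

End-effector z-axis (col 2 of R) = (-0.2500,0.4330,-0.8660)
R[2][2] = -0.8660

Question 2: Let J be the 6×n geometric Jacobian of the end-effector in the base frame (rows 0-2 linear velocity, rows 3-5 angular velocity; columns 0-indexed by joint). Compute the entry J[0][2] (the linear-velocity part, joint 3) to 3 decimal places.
prismatic axis z_2 = (0.5000,-0.8660,0.0000)
J_v[:, 2] = z_2; J_ω[:, 2] = (0,0,0)
entry J[0][2] = 0.5000

0.500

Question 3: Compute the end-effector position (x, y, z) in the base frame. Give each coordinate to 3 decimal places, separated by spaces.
4.366 -5.562 2.000

after link 1: o_1 = (2.5981, 1.5000, 1.0000)
after link 2: o_2 = (4.4641, 0.2679, 1.0000)
after link 3: o_3 = (6.9641, -4.0622, 2.0000)
after link 4: o_4 = (4.3660, -5.5622, 2.0000)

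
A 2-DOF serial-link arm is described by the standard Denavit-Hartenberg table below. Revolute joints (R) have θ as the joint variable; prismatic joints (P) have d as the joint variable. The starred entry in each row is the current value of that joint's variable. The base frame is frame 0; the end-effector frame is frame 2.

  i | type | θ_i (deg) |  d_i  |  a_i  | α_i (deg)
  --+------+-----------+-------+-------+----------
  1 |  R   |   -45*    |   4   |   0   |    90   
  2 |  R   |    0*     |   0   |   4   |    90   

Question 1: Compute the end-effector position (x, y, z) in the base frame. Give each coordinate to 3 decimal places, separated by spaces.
2.828 -2.828 4.000

after link 1: o_1 = (0.0000, 0.0000, 4.0000)
after link 2: o_2 = (2.8284, -2.8284, 4.0000)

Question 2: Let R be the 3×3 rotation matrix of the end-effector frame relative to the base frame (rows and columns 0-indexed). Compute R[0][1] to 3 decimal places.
-0.707

End-effector y-axis (col 1 of R) = (-0.7071,-0.7071,0.0000)
R[0][1] = -0.7071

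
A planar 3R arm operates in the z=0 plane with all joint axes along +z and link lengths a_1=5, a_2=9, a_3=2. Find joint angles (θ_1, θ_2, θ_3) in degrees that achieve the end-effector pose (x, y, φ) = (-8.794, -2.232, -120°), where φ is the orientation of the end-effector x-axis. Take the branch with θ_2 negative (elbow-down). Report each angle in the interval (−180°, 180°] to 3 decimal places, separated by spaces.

-89.998 -120.003 90.000

wrist centre = target − a_3·(cos φ, sin φ) = (-7.7940, -0.4999)
cos θ_2 = (60.9964−5²−9²)/(2·5·9) = -0.5000; θ_2 = -120.0027° (elbow-down)
β = atan2(-0.4999,-7.7940) = -176.3298°; ψ = atan2(-7.7940,0.4996) = -86.3321°
θ_1 = β − ψ = -89.9977°
θ_3 = φ − θ_1 − θ_2 = 90.0004° (wrapped to (-180°,180°])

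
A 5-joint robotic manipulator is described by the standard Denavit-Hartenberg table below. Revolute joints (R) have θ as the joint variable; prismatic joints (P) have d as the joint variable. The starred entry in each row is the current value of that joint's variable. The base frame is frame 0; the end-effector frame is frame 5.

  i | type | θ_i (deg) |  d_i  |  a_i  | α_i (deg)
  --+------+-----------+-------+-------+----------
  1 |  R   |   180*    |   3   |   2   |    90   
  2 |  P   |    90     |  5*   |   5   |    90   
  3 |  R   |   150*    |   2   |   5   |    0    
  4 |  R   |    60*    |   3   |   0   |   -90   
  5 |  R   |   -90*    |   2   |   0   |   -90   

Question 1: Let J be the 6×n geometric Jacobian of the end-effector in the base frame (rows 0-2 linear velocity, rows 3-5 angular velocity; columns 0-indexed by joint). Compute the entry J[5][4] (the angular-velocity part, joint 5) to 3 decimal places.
axis z_4 = (-0.0000,-0.8660,0.5000); lever o_n−o_4 = (-0.0000,-1.7321,1.0000)
cross product → J_v[:, 4] = (0.0000,-0.0000,-0.0000)
J_ω[:, 4] = z_4
entry J[5][4] = 0.5000

0.500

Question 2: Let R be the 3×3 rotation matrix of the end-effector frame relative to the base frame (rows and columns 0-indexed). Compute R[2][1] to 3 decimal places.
End-effector y-axis (col 1 of R) = (0.0000,0.8660,-0.5000)
R[2][1] = -0.5000

-0.500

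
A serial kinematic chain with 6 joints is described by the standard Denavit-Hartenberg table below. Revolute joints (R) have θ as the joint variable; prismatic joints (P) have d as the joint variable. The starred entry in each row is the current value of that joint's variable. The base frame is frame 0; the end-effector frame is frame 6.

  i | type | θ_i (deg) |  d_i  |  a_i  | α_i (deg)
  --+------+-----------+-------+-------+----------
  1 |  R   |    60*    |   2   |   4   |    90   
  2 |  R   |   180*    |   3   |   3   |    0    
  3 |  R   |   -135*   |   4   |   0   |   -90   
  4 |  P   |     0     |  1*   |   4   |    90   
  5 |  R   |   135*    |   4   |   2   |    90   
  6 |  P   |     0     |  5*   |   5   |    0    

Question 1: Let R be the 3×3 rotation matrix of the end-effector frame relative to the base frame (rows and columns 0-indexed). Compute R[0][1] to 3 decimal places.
0.866

End-effector y-axis (col 1 of R) = (0.8660,-0.5000,0.0000)
R[0][1] = 0.8660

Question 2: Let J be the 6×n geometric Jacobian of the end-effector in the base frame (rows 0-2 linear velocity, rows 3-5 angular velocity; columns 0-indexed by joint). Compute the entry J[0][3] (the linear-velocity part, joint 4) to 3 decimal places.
-0.354

prismatic axis z_3 = (-0.3536,-0.6124,0.7071)
J_v[:, 3] = z_3; J_ω[:, 3] = (0,0,0)
entry J[0][3] = -0.3536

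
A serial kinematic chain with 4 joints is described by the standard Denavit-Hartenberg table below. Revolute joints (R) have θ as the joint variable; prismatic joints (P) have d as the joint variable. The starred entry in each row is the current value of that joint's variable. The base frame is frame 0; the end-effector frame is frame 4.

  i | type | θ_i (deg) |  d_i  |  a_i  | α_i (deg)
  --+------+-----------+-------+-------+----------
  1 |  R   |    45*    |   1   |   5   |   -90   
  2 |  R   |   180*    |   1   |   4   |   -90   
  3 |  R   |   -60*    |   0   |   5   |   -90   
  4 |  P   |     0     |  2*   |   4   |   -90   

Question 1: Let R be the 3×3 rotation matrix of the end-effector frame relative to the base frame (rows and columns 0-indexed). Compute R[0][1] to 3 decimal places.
End-effector y-axis (col 1 of R) = (0.2588,0.9659,-0.0000)
R[0][1] = 0.2588

0.259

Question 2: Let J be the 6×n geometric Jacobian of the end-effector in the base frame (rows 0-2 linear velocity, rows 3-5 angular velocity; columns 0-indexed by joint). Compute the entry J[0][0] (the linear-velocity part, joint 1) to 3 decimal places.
-1.812

axis z_0 = ẑ; lever o_n−o_0 = (-9.2110,1.8117,1.0000)
cross product → J_v[:, 0] = (-1.8117,-9.2110,0.0000)
J_ω[:, 0] = z_0
entry J[0][0] = -1.8117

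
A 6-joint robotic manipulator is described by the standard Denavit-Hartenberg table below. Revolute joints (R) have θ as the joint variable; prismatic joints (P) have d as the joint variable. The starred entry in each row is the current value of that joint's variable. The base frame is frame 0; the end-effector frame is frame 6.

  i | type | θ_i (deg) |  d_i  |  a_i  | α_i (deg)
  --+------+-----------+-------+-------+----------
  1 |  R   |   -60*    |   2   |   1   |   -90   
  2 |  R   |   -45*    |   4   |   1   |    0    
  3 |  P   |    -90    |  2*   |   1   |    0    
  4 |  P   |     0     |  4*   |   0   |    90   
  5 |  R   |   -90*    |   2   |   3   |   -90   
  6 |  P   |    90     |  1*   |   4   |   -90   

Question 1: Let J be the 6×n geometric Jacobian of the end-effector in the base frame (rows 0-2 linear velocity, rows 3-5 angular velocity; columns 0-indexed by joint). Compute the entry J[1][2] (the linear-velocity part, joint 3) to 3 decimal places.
0.500

prismatic axis z_2 = (0.8660,0.5000,0.0000)
J_v[:, 2] = z_2; J_ω[:, 2] = (0,0,0)
entry J[1][2] = 0.5000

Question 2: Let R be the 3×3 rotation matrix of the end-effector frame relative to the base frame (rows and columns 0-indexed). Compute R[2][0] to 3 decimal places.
0.707

End-effector x-axis (col 0 of R) = (0.3536,-0.6124,0.7071)
R[2][0] = 0.7071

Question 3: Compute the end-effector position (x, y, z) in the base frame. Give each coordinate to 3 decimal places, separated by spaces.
6.916 2.022 5.536

after link 1: o_1 = (0.5000, -0.8660, 2.0000)
after link 2: o_2 = (4.3177, 0.5216, 2.7071)
after link 3: o_3 = (5.6962, 2.1340, 3.4142)
after link 4: o_4 = (9.1603, 4.1340, 3.4142)
after link 5: o_5 = (5.8551, 3.8587, 2.0000)
after link 6: o_6 = (6.9157, 2.0216, 5.5355)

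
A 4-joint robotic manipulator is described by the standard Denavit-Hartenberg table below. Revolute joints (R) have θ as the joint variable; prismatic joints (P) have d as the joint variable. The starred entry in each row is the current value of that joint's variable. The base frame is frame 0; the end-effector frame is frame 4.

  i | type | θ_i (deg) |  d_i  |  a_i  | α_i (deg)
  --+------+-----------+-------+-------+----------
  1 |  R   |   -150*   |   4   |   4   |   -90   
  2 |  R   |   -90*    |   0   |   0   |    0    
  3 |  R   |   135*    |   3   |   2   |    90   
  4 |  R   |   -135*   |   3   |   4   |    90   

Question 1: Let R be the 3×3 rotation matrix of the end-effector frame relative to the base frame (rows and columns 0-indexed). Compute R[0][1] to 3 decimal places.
-0.612

End-effector y-axis (col 1 of R) = (-0.6124,-0.3536,0.7071)
R[0][1] = -0.6124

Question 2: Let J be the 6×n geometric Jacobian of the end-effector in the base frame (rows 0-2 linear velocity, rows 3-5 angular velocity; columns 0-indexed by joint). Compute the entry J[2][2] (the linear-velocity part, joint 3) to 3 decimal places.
-1.536

axis z_2 = (0.5000,-0.8660,0.0000); lever o_n−o_2 = (-1.2440,-0.9164,2.7071)
cross product → J_v[:, 2] = (-2.3444,-1.3536,-1.5355)
J_ω[:, 2] = z_2
entry J[2][2] = -1.5355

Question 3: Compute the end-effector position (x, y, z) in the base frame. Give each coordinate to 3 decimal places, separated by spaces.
-4.708 -2.916 6.707

after link 1: o_1 = (-3.4641, -2.0000, 4.0000)
after link 2: o_2 = (-3.4641, -2.0000, 4.0000)
after link 3: o_3 = (-3.1888, -5.3052, 2.5858)
after link 4: o_4 = (-4.7081, -2.9164, 6.7071)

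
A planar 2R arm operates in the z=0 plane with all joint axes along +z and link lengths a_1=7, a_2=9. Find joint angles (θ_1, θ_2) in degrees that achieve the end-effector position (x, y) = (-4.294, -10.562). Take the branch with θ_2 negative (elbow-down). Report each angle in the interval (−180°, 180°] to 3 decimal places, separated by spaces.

cos θ_2 = (129.9943−7²−9²)/(2·7·9) = -0.0000; θ_2 = -90.0026° (elbow-down)
β = atan2(-10.5620,-4.2940) = -112.1243°; ψ = atan2(-9.0000,6.9996) = -52.1266°
θ_1 = β − ψ = -59.9977°

-59.998 -90.003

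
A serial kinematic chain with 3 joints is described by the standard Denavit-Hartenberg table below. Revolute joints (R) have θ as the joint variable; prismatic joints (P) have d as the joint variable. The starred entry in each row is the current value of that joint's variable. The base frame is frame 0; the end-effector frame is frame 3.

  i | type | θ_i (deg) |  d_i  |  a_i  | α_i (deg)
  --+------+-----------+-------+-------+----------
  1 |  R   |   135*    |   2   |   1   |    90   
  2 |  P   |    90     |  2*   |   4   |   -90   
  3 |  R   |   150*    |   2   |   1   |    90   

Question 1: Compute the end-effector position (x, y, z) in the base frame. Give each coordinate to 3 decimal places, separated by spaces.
after link 1: o_1 = (-0.7071, 0.7071, 2.0000)
after link 2: o_2 = (0.7071, 2.1213, 6.0000)
after link 3: o_3 = (1.7678, 0.3536, 5.1340)

1.768 0.354 5.134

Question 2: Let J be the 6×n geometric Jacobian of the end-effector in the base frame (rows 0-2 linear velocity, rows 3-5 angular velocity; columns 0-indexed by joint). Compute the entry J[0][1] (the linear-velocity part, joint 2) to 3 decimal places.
0.707

prismatic axis z_1 = (0.7071,0.7071,0.0000)
J_v[:, 1] = z_1; J_ω[:, 1] = (0,0,0)
entry J[0][1] = 0.7071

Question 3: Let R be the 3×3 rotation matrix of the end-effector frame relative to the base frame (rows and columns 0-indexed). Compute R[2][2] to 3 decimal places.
End-effector z-axis (col 2 of R) = (-0.6124,-0.6124,0.5000)
R[2][2] = 0.5000

0.500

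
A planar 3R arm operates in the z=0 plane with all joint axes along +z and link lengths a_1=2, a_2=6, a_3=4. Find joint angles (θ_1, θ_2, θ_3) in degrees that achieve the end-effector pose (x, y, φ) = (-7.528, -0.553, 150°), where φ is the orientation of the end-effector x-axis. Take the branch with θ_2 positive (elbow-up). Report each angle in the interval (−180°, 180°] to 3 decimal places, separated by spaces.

wrist centre = target − a_3·(cos φ, sin φ) = (-4.0639, -2.5530)
cos θ_2 = (23.0331−2²−6²)/(2·2·6) = -0.7070; θ_2 = 134.9877° (elbow-up)
β = atan2(-2.5530,-4.0639) = -147.8624°; ψ = atan2(4.2436,-2.2417) = 117.8460°
θ_1 = β − ψ = -265.7084°
θ_3 = φ − θ_1 − θ_2 = -79.2793° (wrapped to (-180°,180°])

94.292 134.988 -79.279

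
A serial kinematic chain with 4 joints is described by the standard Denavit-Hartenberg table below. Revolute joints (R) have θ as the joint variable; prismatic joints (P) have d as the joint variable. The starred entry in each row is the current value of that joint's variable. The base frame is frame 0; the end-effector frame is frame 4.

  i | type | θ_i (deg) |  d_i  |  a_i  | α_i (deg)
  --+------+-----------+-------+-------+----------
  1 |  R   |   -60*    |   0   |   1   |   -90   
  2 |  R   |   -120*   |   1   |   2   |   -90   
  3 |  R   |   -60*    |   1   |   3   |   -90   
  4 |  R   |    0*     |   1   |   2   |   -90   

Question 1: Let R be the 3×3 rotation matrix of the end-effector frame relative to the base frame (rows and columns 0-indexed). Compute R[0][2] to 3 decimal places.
End-effector z-axis (col 2 of R) = (-0.4330,0.7500,-0.5000)
R[0][2] = -0.4330

-0.433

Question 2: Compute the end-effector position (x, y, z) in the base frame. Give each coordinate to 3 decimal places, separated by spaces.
3.775 3.123 5.147

after link 1: o_1 = (0.5000, -0.8660, 0.0000)
after link 2: o_2 = (0.8660, 0.5000, 1.7321)
after link 3: o_3 = (3.1740, 1.6986, 3.5311)
after link 4: o_4 = (3.7745, 3.1226, 5.1471)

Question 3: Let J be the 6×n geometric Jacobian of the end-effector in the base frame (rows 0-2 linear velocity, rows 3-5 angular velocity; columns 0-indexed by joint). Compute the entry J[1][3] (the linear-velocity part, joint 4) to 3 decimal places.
1.500

axis z_3 = (-0.6495,0.1250,0.7500); lever o_n−o_3 = (0.6005,1.4240,1.6160)
cross product → J_v[:, 3] = (-0.8660,1.5000,-1.0000)
J_ω[:, 3] = z_3
entry J[1][3] = 1.5000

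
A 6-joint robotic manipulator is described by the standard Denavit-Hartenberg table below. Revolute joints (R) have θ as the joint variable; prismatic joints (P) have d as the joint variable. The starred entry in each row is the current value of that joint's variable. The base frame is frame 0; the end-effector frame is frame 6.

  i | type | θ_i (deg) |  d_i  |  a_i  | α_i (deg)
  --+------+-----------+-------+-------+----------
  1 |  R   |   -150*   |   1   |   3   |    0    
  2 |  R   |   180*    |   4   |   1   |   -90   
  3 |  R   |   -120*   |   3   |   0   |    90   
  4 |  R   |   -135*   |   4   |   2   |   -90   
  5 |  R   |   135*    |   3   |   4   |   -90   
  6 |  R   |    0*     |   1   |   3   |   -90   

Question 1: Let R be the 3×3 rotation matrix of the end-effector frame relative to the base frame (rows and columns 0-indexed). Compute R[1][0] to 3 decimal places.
0.614

End-effector x-axis (col 0 of R) = (0.0638,0.6142,0.7866)
R[1][0] = 0.6142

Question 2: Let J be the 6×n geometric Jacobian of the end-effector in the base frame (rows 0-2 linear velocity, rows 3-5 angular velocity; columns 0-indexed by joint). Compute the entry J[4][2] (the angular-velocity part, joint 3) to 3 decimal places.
0.866

axis z_2 = (-0.5000,0.8660,0.0000); lever o_n−o_2 = (-3.5885,1.9286,4.1978)
cross product → J_v[:, 2] = (3.6354,2.0989,2.1434)
J_ω[:, 2] = z_2
entry J[4][2] = 0.8660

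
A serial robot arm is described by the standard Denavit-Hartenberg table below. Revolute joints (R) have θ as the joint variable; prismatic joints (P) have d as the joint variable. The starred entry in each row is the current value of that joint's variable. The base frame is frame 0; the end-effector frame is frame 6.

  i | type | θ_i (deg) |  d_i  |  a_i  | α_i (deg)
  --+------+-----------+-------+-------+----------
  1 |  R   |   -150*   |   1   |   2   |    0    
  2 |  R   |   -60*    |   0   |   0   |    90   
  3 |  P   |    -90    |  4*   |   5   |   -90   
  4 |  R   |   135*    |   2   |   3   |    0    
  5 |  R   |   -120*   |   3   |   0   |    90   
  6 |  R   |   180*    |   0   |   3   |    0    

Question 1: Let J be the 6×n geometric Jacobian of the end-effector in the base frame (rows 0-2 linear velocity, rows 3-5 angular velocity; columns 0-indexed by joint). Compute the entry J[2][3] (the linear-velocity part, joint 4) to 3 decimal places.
axis z_3 = (-0.8660,0.5000,0.0000); lever o_n−o_3 = (-5.0026,1.3353,5.0191)
cross product → J_v[:, 3] = (2.5095,4.3467,1.3449)
J_ω[:, 3] = z_3
entry J[2][3] = 1.3449

1.345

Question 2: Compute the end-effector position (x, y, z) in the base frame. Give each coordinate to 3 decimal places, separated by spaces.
-4.735 3.799 1.019

after link 1: o_1 = (-1.7321, -1.0000, 1.0000)
after link 2: o_2 = (-1.7321, -1.0000, 1.0000)
after link 3: o_3 = (0.2679, 2.4641, -4.0000)
after link 4: o_4 = (-2.5248, 1.6270, -1.8787)
after link 5: o_5 = (-5.1228, 3.1270, -1.8787)
after link 6: o_6 = (-4.7346, 3.7994, 1.0191)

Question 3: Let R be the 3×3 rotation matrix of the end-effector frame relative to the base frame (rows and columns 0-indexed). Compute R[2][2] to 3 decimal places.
-0.259

End-effector z-axis (col 2 of R) = (0.4830,0.8365,-0.2588)
R[2][2] = -0.2588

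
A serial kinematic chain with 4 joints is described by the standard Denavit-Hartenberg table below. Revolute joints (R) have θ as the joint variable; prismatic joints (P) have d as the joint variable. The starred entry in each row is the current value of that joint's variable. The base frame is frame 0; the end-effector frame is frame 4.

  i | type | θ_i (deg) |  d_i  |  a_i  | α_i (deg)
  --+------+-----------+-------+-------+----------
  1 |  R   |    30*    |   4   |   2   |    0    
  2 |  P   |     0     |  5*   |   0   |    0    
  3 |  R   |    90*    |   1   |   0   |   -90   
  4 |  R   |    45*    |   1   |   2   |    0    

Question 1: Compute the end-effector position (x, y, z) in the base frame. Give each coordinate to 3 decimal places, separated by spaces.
after link 1: o_1 = (1.7321, 1.0000, 4.0000)
after link 2: o_2 = (1.7321, 1.0000, 9.0000)
after link 3: o_3 = (1.7321, 1.0000, 10.0000)
after link 4: o_4 = (0.1589, 1.7247, 8.5858)

0.159 1.725 8.586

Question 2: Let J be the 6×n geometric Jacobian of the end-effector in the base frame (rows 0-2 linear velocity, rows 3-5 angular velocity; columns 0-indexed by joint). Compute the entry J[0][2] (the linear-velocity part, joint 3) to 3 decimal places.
-0.725

axis z_2 = (0.0000,0.0000,1.0000); lever o_n−o_2 = (-1.5731,0.7247,-0.4142)
cross product → J_v[:, 2] = (-0.7247,-1.5731,0.0000)
J_ω[:, 2] = z_2
entry J[0][2] = -0.7247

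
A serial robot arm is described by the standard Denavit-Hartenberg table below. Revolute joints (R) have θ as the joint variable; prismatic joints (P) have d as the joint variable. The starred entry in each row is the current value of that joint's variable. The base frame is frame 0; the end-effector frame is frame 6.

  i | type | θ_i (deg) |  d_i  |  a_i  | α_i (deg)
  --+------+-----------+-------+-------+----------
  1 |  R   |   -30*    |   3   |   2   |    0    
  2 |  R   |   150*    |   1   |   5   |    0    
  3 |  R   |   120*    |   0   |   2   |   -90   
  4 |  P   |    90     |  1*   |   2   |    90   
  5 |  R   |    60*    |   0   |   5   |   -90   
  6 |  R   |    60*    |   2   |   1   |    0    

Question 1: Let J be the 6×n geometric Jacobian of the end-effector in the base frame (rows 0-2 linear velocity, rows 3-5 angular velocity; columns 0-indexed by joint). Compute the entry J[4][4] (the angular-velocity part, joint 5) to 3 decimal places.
axis z_4 = (-0.5000,-0.8660,0.0000); lever o_n−o_4 = (5.4240,-2.1316,-1.0179)
cross product → J_v[:, 4] = (0.8816,-0.5090,5.7631)
J_ω[:, 4] = z_4
entry J[4][4] = -0.8660

-0.866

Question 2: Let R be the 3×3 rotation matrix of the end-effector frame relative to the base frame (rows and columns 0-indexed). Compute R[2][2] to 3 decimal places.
End-effector z-axis (col 2 of R) = (0.4330,-0.2500,0.8660)
R[2][2] = 0.8660

0.866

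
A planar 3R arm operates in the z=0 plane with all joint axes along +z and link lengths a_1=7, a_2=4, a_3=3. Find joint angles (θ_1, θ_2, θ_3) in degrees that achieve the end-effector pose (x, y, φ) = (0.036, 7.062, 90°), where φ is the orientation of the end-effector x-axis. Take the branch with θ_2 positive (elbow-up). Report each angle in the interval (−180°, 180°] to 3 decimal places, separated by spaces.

60.000 150.003 -120.003

wrist centre = target − a_3·(cos φ, sin φ) = (0.0360, 4.0620)
cos θ_2 = (16.5011−7²−4²)/(2·7·4) = -0.8661; θ_2 = 150.0029° (elbow-up)
β = atan2(4.0620,0.0360) = 89.4922°; ψ = atan2(1.9998,3.5358) = 29.4922°
θ_1 = β − ψ = 60.0000°
θ_3 = φ − θ_1 − θ_2 = -120.0030° (wrapped to (-180°,180°])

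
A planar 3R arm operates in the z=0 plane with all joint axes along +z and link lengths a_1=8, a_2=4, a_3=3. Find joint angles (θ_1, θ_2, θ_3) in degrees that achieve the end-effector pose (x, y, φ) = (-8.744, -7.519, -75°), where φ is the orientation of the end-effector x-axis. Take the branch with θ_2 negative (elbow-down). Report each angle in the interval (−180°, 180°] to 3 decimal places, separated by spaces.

wrist centre = target − a_3·(cos φ, sin φ) = (-9.5205, -4.6212)
cos θ_2 = (111.9948−8²−4²)/(2·8·4) = 0.4999; θ_2 = -60.0054° (elbow-down)
β = atan2(-4.6212,-9.5205) = -154.1081°; ψ = atan2(-3.4643,9.9997) = -19.1081°
θ_1 = β − ψ = -135.0000°
θ_3 = φ − θ_1 − θ_2 = 120.0053° (wrapped to (-180°,180°])

-135.000 -60.005 120.005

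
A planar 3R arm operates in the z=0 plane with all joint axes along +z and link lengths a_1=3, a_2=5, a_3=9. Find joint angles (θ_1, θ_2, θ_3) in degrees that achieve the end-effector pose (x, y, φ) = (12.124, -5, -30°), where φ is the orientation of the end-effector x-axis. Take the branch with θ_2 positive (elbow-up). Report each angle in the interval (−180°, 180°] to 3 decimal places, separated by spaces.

-90.007 120.007 -60.000

wrist centre = target − a_3·(cos φ, sin φ) = (4.3298, -0.5000)
cos θ_2 = (18.9969−3²−5²)/(2·3·5) = -0.5001; θ_2 = 120.0068° (elbow-up)
β = atan2(-0.5000,4.3298) = -6.5873°; ψ = atan2(4.3298,0.4995) = 83.4195°
θ_1 = β − ψ = -90.0068°
θ_3 = φ − θ_1 − θ_2 = -60.0000° (wrapped to (-180°,180°])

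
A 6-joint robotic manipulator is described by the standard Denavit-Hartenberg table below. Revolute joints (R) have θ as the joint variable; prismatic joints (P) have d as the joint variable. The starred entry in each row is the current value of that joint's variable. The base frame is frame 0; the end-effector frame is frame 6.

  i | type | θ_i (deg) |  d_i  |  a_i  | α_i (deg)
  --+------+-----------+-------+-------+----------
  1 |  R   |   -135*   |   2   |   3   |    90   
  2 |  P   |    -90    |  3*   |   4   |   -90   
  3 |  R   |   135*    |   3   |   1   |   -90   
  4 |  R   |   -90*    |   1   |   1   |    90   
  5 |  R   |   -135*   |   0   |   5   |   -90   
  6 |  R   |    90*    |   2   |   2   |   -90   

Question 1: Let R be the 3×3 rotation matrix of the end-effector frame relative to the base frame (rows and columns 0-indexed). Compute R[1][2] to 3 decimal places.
End-effector z-axis (col 2 of R) = (-0.8536,-0.1464,0.5000)
R[1][2] = -0.1464

-0.146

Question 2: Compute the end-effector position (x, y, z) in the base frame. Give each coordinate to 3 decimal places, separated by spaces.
after link 1: o_1 = (-2.1213, -2.1213, 2.0000)
after link 2: o_2 = (-4.2426, -0.0000, -2.0000)
after link 3: o_3 = (-5.8640, -2.6213, -1.2929)
after link 4: o_4 = (-7.0711, -2.8284, -0.5858)
after link 5: o_5 = (-2.8033, -2.0962, -3.0858)
after link 6: o_6 = (-2.0962, -4.8033, -2.6716)

-2.096 -4.803 -2.672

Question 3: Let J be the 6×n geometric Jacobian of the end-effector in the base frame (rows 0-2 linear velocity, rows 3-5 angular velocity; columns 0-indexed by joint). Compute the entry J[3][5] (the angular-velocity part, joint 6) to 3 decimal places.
axis z_5 = (-0.1464,-0.8536,-0.5000); lever o_n−o_5 = (0.7071,-2.7071,0.4142)
cross product → J_v[:, 5] = (-1.7071,-0.2929,1.0000)
J_ω[:, 5] = z_5
entry J[3][5] = -0.1464

-0.146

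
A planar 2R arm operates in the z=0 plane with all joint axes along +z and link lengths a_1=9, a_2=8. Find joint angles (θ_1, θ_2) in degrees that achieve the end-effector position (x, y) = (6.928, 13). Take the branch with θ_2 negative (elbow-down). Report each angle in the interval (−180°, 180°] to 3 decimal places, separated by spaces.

cos θ_2 = (216.9972−9²−8²)/(2·9·8) = 0.5000; θ_2 = -60.0013° (elbow-down)
β = atan2(13.0000,6.9280) = 61.9458°; ψ = atan2(-6.9283,12.9998) = -28.0555°
θ_1 = β − ψ = 90.0013°

90.001 -60.001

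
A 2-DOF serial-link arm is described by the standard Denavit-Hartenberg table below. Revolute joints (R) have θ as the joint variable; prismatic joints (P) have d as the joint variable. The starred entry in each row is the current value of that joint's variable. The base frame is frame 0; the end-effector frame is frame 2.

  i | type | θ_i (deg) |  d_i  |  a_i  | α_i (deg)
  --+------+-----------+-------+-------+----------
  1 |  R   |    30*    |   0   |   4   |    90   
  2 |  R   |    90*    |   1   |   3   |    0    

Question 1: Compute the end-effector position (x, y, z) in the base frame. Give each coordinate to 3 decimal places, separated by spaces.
after link 1: o_1 = (3.4641, 2.0000, 0.0000)
after link 2: o_2 = (3.9641, 1.1340, 3.0000)

3.964 1.134 3.000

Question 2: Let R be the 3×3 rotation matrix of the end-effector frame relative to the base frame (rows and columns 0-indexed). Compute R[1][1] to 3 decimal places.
End-effector y-axis (col 1 of R) = (-0.8660,-0.5000,0.0000)
R[1][1] = -0.5000

-0.500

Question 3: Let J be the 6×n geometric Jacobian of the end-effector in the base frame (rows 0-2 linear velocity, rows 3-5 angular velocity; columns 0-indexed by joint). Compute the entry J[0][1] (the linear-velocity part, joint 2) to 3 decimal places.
axis z_1 = (0.5000,-0.8660,0.0000); lever o_n−o_1 = (0.5000,-0.8660,3.0000)
cross product → J_v[:, 1] = (-2.5981,-1.5000,0.0000)
J_ω[:, 1] = z_1
entry J[0][1] = -2.5981

-2.598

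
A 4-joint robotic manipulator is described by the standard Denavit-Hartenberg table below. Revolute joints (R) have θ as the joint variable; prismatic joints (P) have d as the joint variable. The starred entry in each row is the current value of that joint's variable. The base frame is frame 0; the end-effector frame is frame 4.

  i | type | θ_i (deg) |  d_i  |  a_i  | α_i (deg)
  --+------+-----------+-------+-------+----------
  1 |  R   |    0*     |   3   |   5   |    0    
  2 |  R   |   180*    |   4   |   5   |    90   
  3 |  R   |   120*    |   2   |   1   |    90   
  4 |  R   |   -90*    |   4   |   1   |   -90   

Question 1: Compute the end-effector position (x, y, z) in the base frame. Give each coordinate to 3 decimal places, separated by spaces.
-2.964 1.000 9.866

after link 1: o_1 = (5.0000, 0.0000, 3.0000)
after link 2: o_2 = (0.0000, 0.0000, 7.0000)
after link 3: o_3 = (0.5000, 2.0000, 7.8660)
after link 4: o_4 = (-2.9641, 1.0000, 9.8660)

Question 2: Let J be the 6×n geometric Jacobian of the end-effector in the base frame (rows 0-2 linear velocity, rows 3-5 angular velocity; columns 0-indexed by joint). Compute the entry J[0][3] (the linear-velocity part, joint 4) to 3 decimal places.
0.500

axis z_3 = (-0.8660,0.0000,0.5000); lever o_n−o_3 = (-3.4641,-1.0000,2.0000)
cross product → J_v[:, 3] = (0.5000,0.0000,0.8660)
J_ω[:, 3] = z_3
entry J[0][3] = 0.5000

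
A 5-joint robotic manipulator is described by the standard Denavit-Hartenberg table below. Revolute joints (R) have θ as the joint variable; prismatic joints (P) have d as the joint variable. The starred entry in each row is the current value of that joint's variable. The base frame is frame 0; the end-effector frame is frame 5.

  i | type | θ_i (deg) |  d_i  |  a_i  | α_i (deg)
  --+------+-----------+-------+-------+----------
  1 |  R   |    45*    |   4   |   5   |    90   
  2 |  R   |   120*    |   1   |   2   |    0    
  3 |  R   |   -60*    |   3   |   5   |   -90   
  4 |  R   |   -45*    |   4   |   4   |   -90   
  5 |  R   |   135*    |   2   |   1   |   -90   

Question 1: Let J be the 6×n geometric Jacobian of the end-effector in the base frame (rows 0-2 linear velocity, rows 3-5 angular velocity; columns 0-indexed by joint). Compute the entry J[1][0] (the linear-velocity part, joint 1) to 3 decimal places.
7.378

axis z_0 = ẑ; lever o_n−o_0 = (7.3778,0.4281,14.9498)
cross product → J_v[:, 0] = (-0.4281,7.3778,0.0000)
J_ω[:, 0] = z_0
entry J[1][0] = 7.3778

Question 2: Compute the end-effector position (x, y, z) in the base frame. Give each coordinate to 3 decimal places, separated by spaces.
after link 1: o_1 = (3.5355, 3.5355, 4.0000)
after link 2: o_2 = (3.5355, 2.1213, 5.7321)
after link 3: o_3 = (7.4246, 1.7678, 10.0622)
after link 4: o_4 = (7.9751, -1.6817, 14.5117)
after link 5: o_5 = (7.3778, 0.4281, 14.9498)

7.378 0.428 14.950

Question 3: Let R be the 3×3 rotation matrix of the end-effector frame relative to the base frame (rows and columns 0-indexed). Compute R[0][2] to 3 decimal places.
End-effector z-axis (col 2 of R) = (-0.9633,-0.2562,-0.0795)
R[0][2] = -0.9633

-0.963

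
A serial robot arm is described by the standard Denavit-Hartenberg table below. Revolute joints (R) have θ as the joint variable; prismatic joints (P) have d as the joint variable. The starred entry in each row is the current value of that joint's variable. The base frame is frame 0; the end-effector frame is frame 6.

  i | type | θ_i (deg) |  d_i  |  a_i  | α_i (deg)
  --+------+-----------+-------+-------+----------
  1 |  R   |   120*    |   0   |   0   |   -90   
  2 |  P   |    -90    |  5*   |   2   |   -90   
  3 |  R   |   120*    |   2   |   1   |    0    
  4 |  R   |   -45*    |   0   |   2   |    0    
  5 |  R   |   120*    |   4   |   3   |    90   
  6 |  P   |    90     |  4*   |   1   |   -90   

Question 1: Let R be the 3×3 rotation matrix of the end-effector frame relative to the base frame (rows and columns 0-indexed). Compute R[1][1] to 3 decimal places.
-0.483

End-effector y-axis (col 1 of R) = (-0.8365,-0.4830,0.2588)
R[1][1] = -0.4830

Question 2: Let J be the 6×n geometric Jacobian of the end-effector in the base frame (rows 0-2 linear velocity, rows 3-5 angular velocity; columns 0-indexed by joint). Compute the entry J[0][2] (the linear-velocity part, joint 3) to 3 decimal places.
-3.391

axis z_2 = (-0.5000,0.8660,-0.0000); lever o_n−o_2 = (1.5967,9.0047,-3.9154)
cross product → J_v[:, 2] = (-3.3908,-1.9577,-5.8851)
J_ω[:, 2] = z_2
entry J[0][2] = -3.3908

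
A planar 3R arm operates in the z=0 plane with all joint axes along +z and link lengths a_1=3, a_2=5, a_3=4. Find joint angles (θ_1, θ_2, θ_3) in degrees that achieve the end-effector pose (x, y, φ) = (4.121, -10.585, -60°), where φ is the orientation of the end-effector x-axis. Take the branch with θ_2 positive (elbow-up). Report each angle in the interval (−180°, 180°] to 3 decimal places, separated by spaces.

-101.838 45.020 -3.181

wrist centre = target − a_3·(cos φ, sin φ) = (2.1210, -7.1209)
cos θ_2 = (55.2058−3²−5²)/(2·3·5) = 0.7069; θ_2 = 45.0199° (elbow-up)
β = atan2(-7.1209,2.1210) = -73.4135°; ψ = atan2(3.5368,6.5343) = 28.4249°
θ_1 = β − ψ = -101.8385°
θ_3 = φ − θ_1 − θ_2 = -3.1814° (wrapped to (-180°,180°])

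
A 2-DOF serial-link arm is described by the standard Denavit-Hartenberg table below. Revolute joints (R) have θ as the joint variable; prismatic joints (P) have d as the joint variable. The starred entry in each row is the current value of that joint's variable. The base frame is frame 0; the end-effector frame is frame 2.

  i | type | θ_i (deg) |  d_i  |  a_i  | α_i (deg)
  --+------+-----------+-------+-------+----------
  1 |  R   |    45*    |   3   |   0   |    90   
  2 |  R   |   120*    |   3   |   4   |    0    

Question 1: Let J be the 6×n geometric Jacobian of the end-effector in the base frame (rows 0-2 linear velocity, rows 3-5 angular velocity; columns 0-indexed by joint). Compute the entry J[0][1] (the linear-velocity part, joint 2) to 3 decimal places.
axis z_1 = (0.7071,-0.7071,0.0000); lever o_n−o_1 = (0.7071,-3.5355,3.4641)
cross product → J_v[:, 1] = (-2.4495,-2.4495,-2.0000)
J_ω[:, 1] = z_1
entry J[0][1] = -2.4495

-2.449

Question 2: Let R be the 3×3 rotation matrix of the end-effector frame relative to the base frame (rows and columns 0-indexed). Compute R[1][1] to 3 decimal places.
End-effector y-axis (col 1 of R) = (-0.6124,-0.6124,-0.5000)
R[1][1] = -0.6124

-0.612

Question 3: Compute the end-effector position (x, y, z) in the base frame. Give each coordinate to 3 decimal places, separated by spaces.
after link 1: o_1 = (0.0000, 0.0000, 3.0000)
after link 2: o_2 = (0.7071, -3.5355, 6.4641)

0.707 -3.536 6.464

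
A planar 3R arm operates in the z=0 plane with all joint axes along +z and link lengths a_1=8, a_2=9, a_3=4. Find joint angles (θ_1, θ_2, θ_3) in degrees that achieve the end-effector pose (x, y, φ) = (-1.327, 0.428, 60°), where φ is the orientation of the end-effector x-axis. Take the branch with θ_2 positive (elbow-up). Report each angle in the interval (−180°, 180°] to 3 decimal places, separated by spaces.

wrist centre = target − a_3·(cos φ, sin φ) = (-3.3270, -3.0361)
cos θ_2 = (20.2868−8²−9²)/(2·8·9) = -0.8661; θ_2 = 150.0044° (elbow-up)
β = atan2(-3.0361,-3.3270) = -137.6175°; ψ = atan2(4.4994,0.2054) = 87.3859°
θ_1 = β − ψ = -225.0034°
θ_3 = φ − θ_1 − θ_2 = 134.9990° (wrapped to (-180°,180°])

134.997 150.004 134.999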